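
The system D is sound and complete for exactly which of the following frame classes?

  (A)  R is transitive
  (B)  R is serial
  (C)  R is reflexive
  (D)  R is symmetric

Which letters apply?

B

(A) this class determines K4, not D.
(B) D is sound and complete for exactly this class.
(C) this class determines T (= KT), not D.
(D) this class determines KB, not D.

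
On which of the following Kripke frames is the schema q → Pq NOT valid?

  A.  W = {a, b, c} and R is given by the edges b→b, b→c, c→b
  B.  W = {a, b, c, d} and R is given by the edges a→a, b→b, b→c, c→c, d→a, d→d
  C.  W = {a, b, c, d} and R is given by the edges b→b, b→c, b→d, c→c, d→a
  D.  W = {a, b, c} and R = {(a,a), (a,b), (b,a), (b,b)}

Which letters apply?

The schema q → Pq is the dual of axiom T; it is valid on a frame iff R is reflexive.
(A) R is not reflexive (not a R a), so the schema fails here.
(B) R is reflexive (each world relates to itself), so the schema is valid here.
(C) R is not reflexive (not a R a), so the schema fails here.
(D) R is not reflexive (not c R c), so the schema fails here.

A, C, D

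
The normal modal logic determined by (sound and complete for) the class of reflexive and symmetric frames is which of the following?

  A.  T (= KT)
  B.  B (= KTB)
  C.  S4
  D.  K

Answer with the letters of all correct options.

(A) T (= KT) is determined by the class of reflexive frames.
(B) B (= KTB) is determined by exactly this class.
(C) S4 is determined by the class of reflexive and transitive frames.
(D) K is determined by the class of arbitrary frames.

B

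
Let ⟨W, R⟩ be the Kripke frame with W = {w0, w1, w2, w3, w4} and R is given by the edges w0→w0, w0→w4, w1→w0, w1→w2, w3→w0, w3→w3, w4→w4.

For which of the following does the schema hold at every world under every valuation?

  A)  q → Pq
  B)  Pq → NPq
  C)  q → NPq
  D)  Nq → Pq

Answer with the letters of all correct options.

none

R is not reflexive: not w1 R w1.
R is not symmetric: w0 R w4 but not w4 R w0.
R is not euclidean: w0 R w4 and w0 R w0 but not w4 R w0.
R is not serial: w2 has no R-successor.
(A) q → Pq is the dual of axiom T, which corresponds to reflexivity. R is not reflexive — not valid.
(B) Pq → NPq is axiom 5, which corresponds to the euclidean property. R is not euclidean — not valid.
(C) q → NPq (axiom B) characterises the symmetric frames. R is not symmetric — not valid.
(D) Nq → Pq is axiom D; it is valid on a frame exactly when R is serial. R is not serial, so not valid.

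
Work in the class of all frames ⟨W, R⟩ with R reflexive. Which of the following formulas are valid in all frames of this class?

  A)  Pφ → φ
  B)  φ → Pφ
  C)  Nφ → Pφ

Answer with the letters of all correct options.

A reflexive relation is serial.
(A) Pφ → φ is the converse of T; it holds exactly when R ⊆ identity. Such an R need not be a subset of the identity — not valid.
(B) the dual of axiom T: valid iff R is reflexive. Every such R is reflexive — valid.
(C) Nφ → Pφ is axiom D, which corresponds to seriality. Every such R is serial — valid.

B, C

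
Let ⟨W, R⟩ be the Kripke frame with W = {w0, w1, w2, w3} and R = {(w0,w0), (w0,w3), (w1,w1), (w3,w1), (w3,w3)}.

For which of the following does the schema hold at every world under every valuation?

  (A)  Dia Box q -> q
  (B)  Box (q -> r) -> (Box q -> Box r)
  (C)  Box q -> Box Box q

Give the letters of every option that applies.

B

R is not symmetric: w0 R w3 but not w3 R w0.
R is not transitive: w0 R w3 and w3 R w1 but not w0 R w1.
(A) the dual of axiom B: valid iff R is symmetric. R is not symmetric — not valid.
(B) Box (q -> r) -> (Box q -> Box r) is the K axiom; it holds on all frames — valid.
(C) Box q -> Box Box q is axiom 4, which corresponds to transitivity. R is not transitive — not valid.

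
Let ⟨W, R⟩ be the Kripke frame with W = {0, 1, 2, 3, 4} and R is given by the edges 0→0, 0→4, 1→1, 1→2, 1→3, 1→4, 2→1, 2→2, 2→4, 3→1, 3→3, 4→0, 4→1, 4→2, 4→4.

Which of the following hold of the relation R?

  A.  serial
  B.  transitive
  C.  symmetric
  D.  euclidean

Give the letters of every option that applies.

(A) serial: every world has an R-successor.
(B) not transitive: 0 R 4 and 4 R 1 but not 0 R 1.
(C) symmetric: every R-edge is matched by its reverse.
(D) not euclidean: 1 R 2 and 1 R 3 but not 2 R 3.

A, C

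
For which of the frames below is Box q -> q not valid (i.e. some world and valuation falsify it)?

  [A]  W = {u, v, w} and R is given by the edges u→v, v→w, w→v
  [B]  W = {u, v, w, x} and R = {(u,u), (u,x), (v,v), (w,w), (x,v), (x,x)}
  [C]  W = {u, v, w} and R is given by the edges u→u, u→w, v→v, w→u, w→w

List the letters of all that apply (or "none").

A

The schema Box q -> q is axiom T; it is valid on a frame iff R is reflexive.
(A) R is not reflexive (not u R u), so the schema fails here.
(B) R is reflexive (each world relates to itself), so the schema is valid here.
(C) R is reflexive (each world relates to itself), so the schema is valid here.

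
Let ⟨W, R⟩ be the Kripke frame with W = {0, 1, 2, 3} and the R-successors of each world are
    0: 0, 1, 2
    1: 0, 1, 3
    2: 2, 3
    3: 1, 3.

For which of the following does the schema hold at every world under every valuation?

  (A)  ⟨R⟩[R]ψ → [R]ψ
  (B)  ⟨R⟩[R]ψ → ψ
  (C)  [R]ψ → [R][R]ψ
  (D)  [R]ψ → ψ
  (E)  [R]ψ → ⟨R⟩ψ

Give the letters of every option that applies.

R is reflexive: each world relates to itself.
R is not symmetric: 0 R 2 but not 2 R 0.
R is not transitive: 0 R 1 and 1 R 3 but not 0 R 3.
R is not euclidean: 0 R 1 and 0 R 2 but not 1 R 2.
R is serial: every world has an R-successor.
(A) ⟨R⟩[R]ψ → [R]ψ is the dual of axiom 5, which corresponds to the euclidean property. R is not euclidean — not valid.
(B) ⟨R⟩[R]ψ → ψ is the dual of axiom B; it is valid on a frame exactly when R is symmetric. R is not symmetric, so not valid.
(C) [R]ψ → [R][R]ψ is axiom 4; it is valid on a frame exactly when R is transitive. R is not transitive, so not valid.
(D) [R]ψ → ψ is axiom T; it is valid on a frame exactly when R is reflexive. R is reflexive, so valid.
(E) axiom D: valid iff R is serial. R is serial — valid.

D, E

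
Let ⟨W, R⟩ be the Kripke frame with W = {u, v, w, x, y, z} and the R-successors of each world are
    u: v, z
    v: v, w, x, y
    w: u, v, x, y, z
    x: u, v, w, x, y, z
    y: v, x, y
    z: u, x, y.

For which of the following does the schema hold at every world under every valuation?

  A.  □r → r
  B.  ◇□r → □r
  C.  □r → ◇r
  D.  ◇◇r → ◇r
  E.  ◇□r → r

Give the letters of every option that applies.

R is not reflexive: not u R u.
R is not symmetric: u R v but not v R u.
R is not transitive: u R v and v R w but not u R w.
R is not euclidean: u R v and u R z but not v R z.
R is serial: every world has an R-successor.
(A) axiom T: valid iff R is reflexive. R is not reflexive — not valid.
(B) ◇□r → □r is the dual of axiom 5; it is valid on a frame exactly when R is euclidean. R is not euclidean, so not valid.
(C) □r → ◇r is axiom D; it is valid on a frame exactly when R is serial. R is serial, so valid.
(D) the dual of axiom 4: valid iff R is transitive. R is not transitive — not valid.
(E) ◇□r → r is the dual of axiom B; it is valid on a frame exactly when R is symmetric. R is not symmetric, so not valid.

C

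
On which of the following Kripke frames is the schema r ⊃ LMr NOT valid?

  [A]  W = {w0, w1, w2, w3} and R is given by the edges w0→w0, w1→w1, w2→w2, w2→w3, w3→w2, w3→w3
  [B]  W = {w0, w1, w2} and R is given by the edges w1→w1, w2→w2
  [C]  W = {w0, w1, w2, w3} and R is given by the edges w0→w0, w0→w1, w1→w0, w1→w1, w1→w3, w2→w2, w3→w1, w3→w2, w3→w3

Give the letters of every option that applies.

The schema r ⊃ LMr is axiom B; it is valid on a frame iff R is symmetric.
(A) R is symmetric (every R-edge is matched by its reverse), so the schema is valid here.
(B) R is symmetric (every R-edge is matched by its reverse), so the schema is valid here.
(C) R is not symmetric (w3 R w2 but not w2 R w3), so the schema fails here.

C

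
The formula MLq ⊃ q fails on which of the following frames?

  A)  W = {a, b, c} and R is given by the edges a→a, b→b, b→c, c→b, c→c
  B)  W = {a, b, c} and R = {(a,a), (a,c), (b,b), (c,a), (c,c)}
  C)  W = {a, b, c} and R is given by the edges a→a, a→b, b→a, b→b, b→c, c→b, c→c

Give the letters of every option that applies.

The schema MLq ⊃ q is the dual of axiom B; it is valid on a frame iff R is symmetric.
(A) R is symmetric (every R-edge is matched by its reverse), so the schema is valid here.
(B) R is symmetric (every R-edge is matched by its reverse), so the schema is valid here.
(C) R is symmetric (every R-edge is matched by its reverse), so the schema is valid here.

none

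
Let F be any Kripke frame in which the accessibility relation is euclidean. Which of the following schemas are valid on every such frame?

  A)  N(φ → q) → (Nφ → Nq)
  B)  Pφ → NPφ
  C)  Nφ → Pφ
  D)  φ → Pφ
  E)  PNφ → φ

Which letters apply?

(A) N(φ → q) → (Nφ → Nq) is the K axiom; it holds on all frames — valid.
(B) Pφ → NPφ (axiom 5) characterises the euclidean frames. Every such R is euclidean — valid.
(C) Nφ → Pφ is axiom D, which corresponds to seriality. Such an R need not be serial — not valid.
(D) φ → Pφ is the dual of axiom T, which corresponds to reflexivity. Such an R need not be reflexive — not valid.
(E) PNφ → φ (the dual of axiom B) characterises the symmetric frames. Such an R need not be symmetric — not valid.

A, B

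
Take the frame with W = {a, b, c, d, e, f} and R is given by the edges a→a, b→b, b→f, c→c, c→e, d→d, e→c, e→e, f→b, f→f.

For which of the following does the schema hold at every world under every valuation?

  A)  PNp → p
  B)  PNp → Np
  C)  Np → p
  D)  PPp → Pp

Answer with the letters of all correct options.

R is reflexive: each world relates to itself.
R is symmetric: every R-edge is matched by its reverse.
R is transitive: R is closed under composition.
R is euclidean: any two R-successors of the same world are R-related.
(A) the dual of axiom B: valid iff R is symmetric. R is symmetric — valid.
(B) PNp → Np is the dual of axiom 5; it is valid on a frame exactly when R is euclidean. R is euclidean, so valid.
(C) Np → p is axiom T; it is valid on a frame exactly when R is reflexive. R is reflexive, so valid.
(D) PPp → Pp is the dual of axiom 4; it is valid on a frame exactly when R is transitive. R is transitive, so valid.

A, B, C, D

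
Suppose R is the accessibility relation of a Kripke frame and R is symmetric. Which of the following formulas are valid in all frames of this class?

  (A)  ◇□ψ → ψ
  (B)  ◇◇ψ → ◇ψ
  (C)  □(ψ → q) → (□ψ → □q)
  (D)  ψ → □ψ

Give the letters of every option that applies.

(A) ◇□ψ → ψ (the dual of axiom B) characterises the symmetric frames. Every such R is symmetric — valid.
(B) the dual of axiom 4: valid iff R is transitive. Such an R need not be transitive — not valid.
(C) □(ψ → q) → (□ψ → □q) is axiom K, valid on every Kripke frame — valid.
(D) ψ → □ψ is valid only on frames where every R-edge is a self-loop. Such an R need not be a subset of the identity — not valid.

A, C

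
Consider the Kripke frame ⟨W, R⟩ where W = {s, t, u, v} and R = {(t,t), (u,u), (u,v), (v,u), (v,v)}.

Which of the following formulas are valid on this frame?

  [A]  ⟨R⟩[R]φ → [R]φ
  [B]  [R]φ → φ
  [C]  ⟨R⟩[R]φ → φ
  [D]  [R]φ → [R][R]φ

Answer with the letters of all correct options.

A, C, D

R is not reflexive: not s R s.
R is symmetric: every R-edge is matched by its reverse.
R is transitive: R is closed under composition.
R is euclidean: any two R-successors of the same world are R-related.
(A) ⟨R⟩[R]φ → [R]φ (the dual of axiom 5) characterises the euclidean frames. R is euclidean — valid.
(B) axiom T: valid iff R is reflexive. R is not reflexive — not valid.
(C) ⟨R⟩[R]φ → φ is the dual of axiom B; it is valid on a frame exactly when R is symmetric. R is symmetric, so valid.
(D) [R]φ → [R][R]φ is axiom 4, which corresponds to transitivity. R is transitive — valid.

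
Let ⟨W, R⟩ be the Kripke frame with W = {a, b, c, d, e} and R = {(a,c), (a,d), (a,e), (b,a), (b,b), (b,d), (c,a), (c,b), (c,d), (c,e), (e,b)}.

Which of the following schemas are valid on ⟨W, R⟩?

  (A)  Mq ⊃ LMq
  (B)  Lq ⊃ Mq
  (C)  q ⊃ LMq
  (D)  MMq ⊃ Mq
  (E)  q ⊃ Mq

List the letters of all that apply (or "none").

R is not reflexive: not a R a.
R is not symmetric: a R d but not d R a.
R is not transitive: a R c and c R a but not a R a.
R is not euclidean: a R d and a R c but not d R c.
R is not serial: d has no R-successor.
(A) Mq ⊃ LMq is axiom 5, which corresponds to the euclidean property. R is not euclidean — not valid.
(B) Lq ⊃ Mq is axiom D; it is valid on a frame exactly when R is serial. R is not serial, so not valid.
(C) q ⊃ LMq is axiom B; it is valid on a frame exactly when R is symmetric. R is not symmetric, so not valid.
(D) MMq ⊃ Mq is the dual of axiom 4, which corresponds to transitivity. R is not transitive — not valid.
(E) q ⊃ Mq is the dual of axiom T, which corresponds to reflexivity. R is not reflexive — not valid.

none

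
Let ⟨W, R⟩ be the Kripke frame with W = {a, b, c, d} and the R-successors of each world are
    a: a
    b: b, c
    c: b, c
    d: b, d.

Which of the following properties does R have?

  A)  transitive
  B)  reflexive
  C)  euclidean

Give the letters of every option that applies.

(A) not transitive: d R b and b R c but not d R c.
(B) reflexive: each world relates to itself.
(C) not euclidean: d R b and d R d but not b R d.

B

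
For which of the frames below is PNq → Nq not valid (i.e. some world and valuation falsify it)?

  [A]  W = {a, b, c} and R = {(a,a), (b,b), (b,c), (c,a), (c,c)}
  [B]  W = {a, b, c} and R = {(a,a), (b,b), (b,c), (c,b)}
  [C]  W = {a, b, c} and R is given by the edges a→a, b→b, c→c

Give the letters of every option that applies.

A, B

The schema PNq → Nq is the dual of axiom 5; it is valid on a frame iff R is euclidean.
(A) R is not euclidean (b R c and b R b but not c R b), so the schema fails here.
(B) R is not euclidean (b R c and b R c but not c R c), so the schema fails here.
(C) R is euclidean (any two R-successors of the same world are R-related), so the schema is valid here.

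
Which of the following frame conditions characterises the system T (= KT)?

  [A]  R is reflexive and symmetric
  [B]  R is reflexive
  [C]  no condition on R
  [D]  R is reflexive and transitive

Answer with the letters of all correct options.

B

(A) this class determines B (= KTB), not T (= KT).
(B) T (= KT) is sound and complete for exactly this class.
(C) this class determines K, not T (= KT).
(D) this class determines S4, not T (= KT).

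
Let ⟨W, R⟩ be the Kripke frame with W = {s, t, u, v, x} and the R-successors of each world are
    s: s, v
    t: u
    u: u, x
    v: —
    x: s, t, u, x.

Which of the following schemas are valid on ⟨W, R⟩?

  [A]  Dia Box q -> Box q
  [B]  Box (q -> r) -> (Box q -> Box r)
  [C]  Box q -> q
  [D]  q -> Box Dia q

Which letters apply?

B

R is not reflexive: not t R t.
R is not symmetric: s R v but not v R s.
R is not euclidean: s R v and s R s but not v R s.
(A) Dia Box q -> Box q (the dual of axiom 5) characterises the euclidean frames. R is not euclidean — not valid.
(B) this is just K, valid on every normal frame.
(C) Box q -> q is axiom T, which corresponds to reflexivity. R is not reflexive — not valid.
(D) q -> Box Dia q is axiom B, which corresponds to symmetry. R is not symmetric — not valid.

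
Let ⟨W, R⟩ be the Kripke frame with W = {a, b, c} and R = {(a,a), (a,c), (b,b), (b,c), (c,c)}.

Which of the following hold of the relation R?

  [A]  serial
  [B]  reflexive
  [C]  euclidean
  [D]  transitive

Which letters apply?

(A) serial: every world has an R-successor.
(B) reflexive: each world relates to itself.
(C) not euclidean: a R c and a R a but not c R a.
(D) transitive: R is closed under composition.

A, B, D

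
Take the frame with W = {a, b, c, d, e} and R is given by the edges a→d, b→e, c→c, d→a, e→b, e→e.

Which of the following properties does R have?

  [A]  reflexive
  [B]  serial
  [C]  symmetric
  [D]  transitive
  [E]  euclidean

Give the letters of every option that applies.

B, C

(A) not reflexive: not a R a.
(B) serial: every world has an R-successor.
(C) symmetric: every R-edge is matched by its reverse.
(D) not transitive: a R d and d R a but not a R a.
(E) not euclidean: a R d and a R d but not d R d.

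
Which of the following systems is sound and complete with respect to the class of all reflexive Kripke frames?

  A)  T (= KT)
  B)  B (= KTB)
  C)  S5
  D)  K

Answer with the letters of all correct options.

(A) T (= KT) is determined by exactly this class.
(B) B (= KTB) is determined by the class of reflexive and symmetric frames.
(C) S5 is determined by the class of reflexive, symmetric, and transitive frames.
(D) K is determined by the class of arbitrary frames.

A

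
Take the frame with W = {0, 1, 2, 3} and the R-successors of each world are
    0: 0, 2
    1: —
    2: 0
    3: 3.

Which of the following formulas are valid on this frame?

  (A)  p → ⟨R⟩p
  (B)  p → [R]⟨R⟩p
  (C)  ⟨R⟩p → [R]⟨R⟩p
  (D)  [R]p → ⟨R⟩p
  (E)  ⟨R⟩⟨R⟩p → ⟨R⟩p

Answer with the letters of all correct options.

R is not reflexive: not 1 R 1.
R is symmetric: every R-edge is matched by its reverse.
R is not transitive: 2 R 0 and 0 R 2 but not 2 R 2.
R is not euclidean: 0 R 2 and 0 R 2 but not 2 R 2.
R is not serial: 1 has no R-successor.
(A) the dual of axiom T: valid iff R is reflexive. R is not reflexive — not valid.
(B) axiom B: valid iff R is symmetric. R is symmetric — valid.
(C) ⟨R⟩p → [R]⟨R⟩p is axiom 5; it is valid on a frame exactly when R is euclidean. R is not euclidean, so not valid.
(D) [R]p → ⟨R⟩p (axiom D) characterises the serial frames. R is not serial — not valid.
(E) ⟨R⟩⟨R⟩p → ⟨R⟩p is the dual of axiom 4; it is valid on a frame exactly when R is transitive. R is not transitive, so not valid.

B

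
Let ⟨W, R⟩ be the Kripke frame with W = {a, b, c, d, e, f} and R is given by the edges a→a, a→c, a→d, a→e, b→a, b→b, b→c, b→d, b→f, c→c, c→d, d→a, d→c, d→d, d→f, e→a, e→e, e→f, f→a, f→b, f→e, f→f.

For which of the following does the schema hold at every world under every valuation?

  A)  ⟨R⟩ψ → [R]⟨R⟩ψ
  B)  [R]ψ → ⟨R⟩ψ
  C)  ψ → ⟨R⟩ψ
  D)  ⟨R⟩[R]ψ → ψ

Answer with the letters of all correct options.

R is reflexive: each world relates to itself.
R is not symmetric: a R c but not c R a.
R is not euclidean: a R c and a R a but not c R a.
R is serial: every world has an R-successor.
(A) ⟨R⟩ψ → [R]⟨R⟩ψ is axiom 5; it is valid on a frame exactly when R is euclidean. R is not euclidean, so not valid.
(B) axiom D: valid iff R is serial. R is serial — valid.
(C) ψ → ⟨R⟩ψ is the dual of axiom T, which corresponds to reflexivity. R is reflexive — valid.
(D) the dual of axiom B: valid iff R is symmetric. R is not symmetric — not valid.

B, C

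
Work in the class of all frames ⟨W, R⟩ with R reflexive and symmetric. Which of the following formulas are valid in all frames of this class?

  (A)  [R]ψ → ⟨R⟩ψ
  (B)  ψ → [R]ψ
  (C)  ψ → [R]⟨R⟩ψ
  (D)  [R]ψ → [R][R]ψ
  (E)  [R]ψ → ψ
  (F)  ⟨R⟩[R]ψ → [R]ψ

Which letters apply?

A, C, E

Reflexive relations are serial.
(A) [R]ψ → ⟨R⟩ψ is axiom D, which corresponds to seriality. Every such R is serial — valid.
(B) ψ → [R]ψ (equivalent to ◇p→p) corresponds to R being a subset of the identity. Such an R need not be a subset of the identity, so not valid.
(C) ψ → [R]⟨R⟩ψ (axiom B) characterises the symmetric frames. Every such R is symmetric — valid.
(D) [R]ψ → [R][R]ψ (axiom 4) characterises the transitive frames. Such an R need not be transitive — not valid.
(E) [R]ψ → ψ (axiom T) characterises the reflexive frames. Every such R is reflexive — valid.
(F) ⟨R⟩[R]ψ → [R]ψ is the dual of axiom 5, which corresponds to the euclidean property. Such an R need not be euclidean — not valid.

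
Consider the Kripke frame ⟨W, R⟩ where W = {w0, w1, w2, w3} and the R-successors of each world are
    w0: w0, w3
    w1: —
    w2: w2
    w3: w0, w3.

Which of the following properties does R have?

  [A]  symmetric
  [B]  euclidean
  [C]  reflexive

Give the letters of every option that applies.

(A) symmetric: every R-edge is matched by its reverse.
(B) euclidean: any two R-successors of the same world are R-related.
(C) not reflexive: not w1 R w1.

A, B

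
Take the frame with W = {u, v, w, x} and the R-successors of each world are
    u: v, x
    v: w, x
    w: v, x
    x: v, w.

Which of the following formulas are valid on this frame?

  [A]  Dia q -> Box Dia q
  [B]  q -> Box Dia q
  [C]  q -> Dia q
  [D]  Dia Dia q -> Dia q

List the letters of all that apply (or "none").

R is not reflexive: not u R u.
R is not symmetric: u R v but not v R u.
R is not transitive: u R v and v R w but not u R w.
R is not euclidean: u R v and u R v but not v R v.
(A) Dia q -> Box Dia q is axiom 5, which corresponds to the euclidean property. R is not euclidean — not valid.
(B) q -> Box Dia q (axiom B) characterises the symmetric frames. R is not symmetric — not valid.
(C) q -> Dia q (the dual of axiom T) characterises the reflexive frames. R is not reflexive — not valid.
(D) Dia Dia q -> Dia q is the dual of axiom 4; it is valid on a frame exactly when R is transitive. R is not transitive, so not valid.

none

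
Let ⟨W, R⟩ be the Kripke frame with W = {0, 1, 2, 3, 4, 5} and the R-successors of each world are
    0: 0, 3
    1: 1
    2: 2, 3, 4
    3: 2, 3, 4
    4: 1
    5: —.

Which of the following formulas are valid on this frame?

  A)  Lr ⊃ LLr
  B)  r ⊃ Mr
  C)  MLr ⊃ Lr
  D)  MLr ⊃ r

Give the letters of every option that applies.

none

R is not reflexive: not 4 R 4.
R is not symmetric: 0 R 3 but not 3 R 0.
R is not transitive: 0 R 3 and 3 R 2 but not 0 R 2.
R is not euclidean: 0 R 3 and 0 R 0 but not 3 R 0.
(A) Lr ⊃ LLr is axiom 4, which corresponds to transitivity. R is not transitive — not valid.
(B) the dual of axiom T: valid iff R is reflexive. R is not reflexive — not valid.
(C) the dual of axiom 5: valid iff R is euclidean. R is not euclidean — not valid.
(D) the dual of axiom B: valid iff R is symmetric. R is not symmetric — not valid.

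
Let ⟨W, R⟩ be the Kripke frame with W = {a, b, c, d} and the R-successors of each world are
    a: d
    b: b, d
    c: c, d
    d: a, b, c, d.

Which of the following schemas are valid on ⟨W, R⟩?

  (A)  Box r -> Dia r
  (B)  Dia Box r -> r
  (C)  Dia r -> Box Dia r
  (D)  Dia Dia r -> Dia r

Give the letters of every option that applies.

A, B

R is symmetric: every R-edge is matched by its reverse.
R is not transitive: a R d and d R a but not a R a.
R is not euclidean: d R a and d R b but not a R b.
R is serial: every world has an R-successor.
(A) Box r -> Dia r is axiom D, which corresponds to seriality. R is serial — valid.
(B) Dia Box r -> r (the dual of axiom B) characterises the symmetric frames. R is symmetric — valid.
(C) Dia r -> Box Dia r (axiom 5) characterises the euclidean frames. R is not euclidean — not valid.
(D) the dual of axiom 4: valid iff R is transitive. R is not transitive — not valid.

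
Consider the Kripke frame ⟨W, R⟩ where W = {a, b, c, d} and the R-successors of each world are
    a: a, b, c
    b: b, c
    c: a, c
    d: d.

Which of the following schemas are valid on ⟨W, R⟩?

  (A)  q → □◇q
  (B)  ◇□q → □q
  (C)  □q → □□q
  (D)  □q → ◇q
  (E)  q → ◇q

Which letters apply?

R is reflexive: each world relates to itself.
R is not symmetric: a R b but not b R a.
R is not transitive: b R c and c R a but not b R a.
R is not euclidean: a R b and a R a but not b R a.
R is serial: every world has an R-successor.
(A) axiom B: valid iff R is symmetric. R is not symmetric — not valid.
(B) ◇□q → □q is the dual of axiom 5, which corresponds to the euclidean property. R is not euclidean — not valid.
(C) □q → □□q (axiom 4) characterises the transitive frames. R is not transitive — not valid.
(D) □q → ◇q is axiom D; it is valid on a frame exactly when R is serial. R is serial, so valid.
(E) q → ◇q is the dual of axiom T; it is valid on a frame exactly when R is reflexive. R is reflexive, so valid.

D, E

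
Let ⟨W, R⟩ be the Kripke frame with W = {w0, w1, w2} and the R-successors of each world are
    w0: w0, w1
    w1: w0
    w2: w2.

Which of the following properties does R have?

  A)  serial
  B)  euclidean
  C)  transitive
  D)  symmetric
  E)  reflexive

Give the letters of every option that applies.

(A) serial: every world has an R-successor.
(B) not euclidean: w0 R w1 and w0 R w1 but not w1 R w1.
(C) not transitive: w1 R w0 and w0 R w1 but not w1 R w1.
(D) symmetric: every R-edge is matched by its reverse.
(E) not reflexive: not w1 R w1.

A, D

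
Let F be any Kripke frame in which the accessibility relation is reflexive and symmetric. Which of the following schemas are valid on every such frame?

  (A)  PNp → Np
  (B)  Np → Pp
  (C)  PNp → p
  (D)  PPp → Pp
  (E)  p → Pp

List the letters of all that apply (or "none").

Reflexive relations are serial.
(A) the dual of axiom 5: valid iff R is euclidean. Such an R need not be euclidean — not valid.
(B) Np → Pp is axiom D, which corresponds to seriality. Every such R is serial — valid.
(C) PNp → p (the dual of axiom B) characterises the symmetric frames. Every such R is symmetric — valid.
(D) the dual of axiom 4: valid iff R is transitive. Such an R need not be transitive — not valid.
(E) the dual of axiom T: valid iff R is reflexive. Every such R is reflexive — valid.

B, C, E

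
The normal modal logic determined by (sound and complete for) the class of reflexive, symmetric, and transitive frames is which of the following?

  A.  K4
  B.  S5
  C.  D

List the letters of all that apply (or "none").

B

(A) K4 is determined by the class of transitive frames.
(B) S5 is determined by exactly this class.
(C) D is determined by the class of serial frames.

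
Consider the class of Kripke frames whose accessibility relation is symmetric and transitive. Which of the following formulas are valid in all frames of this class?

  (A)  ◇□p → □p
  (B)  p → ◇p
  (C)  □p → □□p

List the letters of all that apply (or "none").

A, C

A symmetric transitive relation is euclidean (uRv and uRw give vRu by symmetry, then vRw by transitivity).
(A) the dual of axiom 5: valid iff R is euclidean. Every such R is euclidean — valid.
(B) p → ◇p is the dual of axiom T; it is valid on a frame exactly when R is reflexive. Such an R need not be reflexive, so not valid.
(C) □p → □□p (axiom 4) characterises the transitive frames. Every such R is transitive — valid.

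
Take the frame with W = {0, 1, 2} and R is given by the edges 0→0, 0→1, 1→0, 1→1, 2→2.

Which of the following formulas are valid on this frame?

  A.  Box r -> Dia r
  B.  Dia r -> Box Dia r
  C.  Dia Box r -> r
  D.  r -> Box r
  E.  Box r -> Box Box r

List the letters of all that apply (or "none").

A, B, C, E

R is symmetric: every R-edge is matched by its reverse.
R is transitive: R is closed under composition.
R is euclidean: any two R-successors of the same world are R-related.
R is serial: every world has an R-successor.
R is not a subset of the identity: 0 R 1 with 0 ≠ 1.
(A) axiom D: valid iff R is serial. R is serial — valid.
(B) axiom 5: valid iff R is euclidean. R is euclidean — valid.
(C) Dia Box r -> r is the dual of axiom B; it is valid on a frame exactly when R is symmetric. R is symmetric, so valid.
(D) r -> Box r is valid only on frames where every R-edge is a self-loop. Here R ⊄ identity — not valid.
(E) Box r -> Box Box r (axiom 4) characterises the transitive frames. R is transitive — valid.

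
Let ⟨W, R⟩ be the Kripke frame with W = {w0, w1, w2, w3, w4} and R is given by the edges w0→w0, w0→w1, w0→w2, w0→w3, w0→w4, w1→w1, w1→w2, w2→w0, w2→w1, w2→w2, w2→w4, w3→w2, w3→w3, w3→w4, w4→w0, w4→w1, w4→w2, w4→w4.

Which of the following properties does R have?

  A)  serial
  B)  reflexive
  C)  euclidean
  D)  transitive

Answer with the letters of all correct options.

(A) serial: every world has an R-successor.
(B) reflexive: each world relates to itself.
(C) not euclidean: w0 R w1 and w0 R w0 but not w1 R w0.
(D) not transitive: w1 R w2 and w2 R w0 but not w1 R w0.

A, B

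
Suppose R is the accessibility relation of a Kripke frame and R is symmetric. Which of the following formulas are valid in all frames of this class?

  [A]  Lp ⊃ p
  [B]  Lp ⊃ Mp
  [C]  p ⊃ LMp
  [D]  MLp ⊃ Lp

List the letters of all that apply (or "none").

(A) Lp ⊃ p (axiom T) characterises the reflexive frames. Such an R need not be reflexive — not valid.
(B) Lp ⊃ Mp (axiom D) characterises the serial frames. Such an R need not be serial — not valid.
(C) p ⊃ LMp (axiom B) characterises the symmetric frames. Every such R is symmetric — valid.
(D) the dual of axiom 5: valid iff R is euclidean. Such an R need not be euclidean — not valid.

C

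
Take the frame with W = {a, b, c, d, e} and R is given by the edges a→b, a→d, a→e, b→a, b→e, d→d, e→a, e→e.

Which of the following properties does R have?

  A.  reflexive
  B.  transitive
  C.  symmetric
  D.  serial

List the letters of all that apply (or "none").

(A) not reflexive: not a R a.
(B) not transitive: a R b and b R a but not a R a.
(C) not symmetric: a R d but not d R a.
(D) not serial: c has no R-successor.

none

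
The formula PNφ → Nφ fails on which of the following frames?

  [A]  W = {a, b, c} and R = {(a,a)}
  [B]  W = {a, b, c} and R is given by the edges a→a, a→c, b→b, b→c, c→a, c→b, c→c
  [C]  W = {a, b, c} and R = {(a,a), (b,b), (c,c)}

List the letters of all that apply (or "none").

The schema PNφ → Nφ is the dual of axiom 5; it is valid on a frame iff R is euclidean.
(A) R is euclidean (any two R-successors of the same world are R-related), so the schema is valid here.
(B) R is not euclidean (c R a and c R b but not a R b), so the schema fails here.
(C) R is euclidean (any two R-successors of the same world are R-related), so the schema is valid here.

B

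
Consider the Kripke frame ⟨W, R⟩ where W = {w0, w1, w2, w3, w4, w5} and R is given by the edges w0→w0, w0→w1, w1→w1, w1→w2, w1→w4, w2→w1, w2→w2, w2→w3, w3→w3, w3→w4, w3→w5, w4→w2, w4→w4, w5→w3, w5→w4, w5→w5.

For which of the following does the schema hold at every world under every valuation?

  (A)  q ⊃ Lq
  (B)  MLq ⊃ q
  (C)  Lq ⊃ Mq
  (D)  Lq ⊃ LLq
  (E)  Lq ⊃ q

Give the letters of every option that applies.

R is reflexive: each world relates to itself.
R is not symmetric: w0 R w1 but not w1 R w0.
R is not transitive: w0 R w1 and w1 R w2 but not w0 R w2.
R is serial: every world has an R-successor.
R is not a subset of the identity: w0 R w1 with w0 ≠ w1.
(A) q ⊃ Lq (equivalent to ◇p→p) corresponds to R being a subset of the identity. Here R ⊄ identity, so not valid.
(B) the dual of axiom B: valid iff R is symmetric. R is not symmetric — not valid.
(C) Lq ⊃ Mq is axiom D; it is valid on a frame exactly when R is serial. R is serial, so valid.
(D) axiom 4: valid iff R is transitive. R is not transitive — not valid.
(E) Lq ⊃ q is axiom T; it is valid on a frame exactly when R is reflexive. R is reflexive, so valid.

C, E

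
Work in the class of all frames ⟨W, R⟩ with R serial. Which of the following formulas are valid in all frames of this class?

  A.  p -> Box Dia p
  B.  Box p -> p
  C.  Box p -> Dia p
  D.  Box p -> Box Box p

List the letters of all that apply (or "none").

C

(A) axiom B: valid iff R is symmetric. Such an R need not be symmetric — not valid.
(B) axiom T: valid iff R is reflexive. Such an R need not be reflexive — not valid.
(C) Box p -> Dia p is axiom D; it is valid on a frame exactly when R is serial. Every such R is serial, so valid.
(D) Box p -> Box Box p (axiom 4) characterises the transitive frames. Such an R need not be transitive — not valid.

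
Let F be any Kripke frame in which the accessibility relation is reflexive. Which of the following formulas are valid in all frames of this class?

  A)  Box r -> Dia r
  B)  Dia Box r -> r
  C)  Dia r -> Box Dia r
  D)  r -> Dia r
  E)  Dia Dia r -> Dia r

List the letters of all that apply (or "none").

A reflexive relation is serial.
(A) axiom D: valid iff R is serial. Every such R is serial — valid.
(B) Dia Box r -> r is the dual of axiom B; it is valid on a frame exactly when R is symmetric. Such an R need not be symmetric, so not valid.
(C) Dia r -> Box Dia r is axiom 5, which corresponds to the euclidean property. Such an R need not be euclidean — not valid.
(D) the dual of axiom T: valid iff R is reflexive. Every such R is reflexive — valid.
(E) Dia Dia r -> Dia r (the dual of axiom 4) characterises the transitive frames. Such an R need not be transitive — not valid.

A, D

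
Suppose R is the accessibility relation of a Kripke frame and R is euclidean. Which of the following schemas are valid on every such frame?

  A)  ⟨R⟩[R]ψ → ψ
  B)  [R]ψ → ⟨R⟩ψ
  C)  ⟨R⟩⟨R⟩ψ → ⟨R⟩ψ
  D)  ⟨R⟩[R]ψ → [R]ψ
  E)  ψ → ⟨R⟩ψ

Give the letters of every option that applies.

D

(A) ⟨R⟩[R]ψ → ψ is the dual of axiom B, which corresponds to symmetry. Such an R need not be symmetric — not valid.
(B) [R]ψ → ⟨R⟩ψ is axiom D, which corresponds to seriality. Such an R need not be serial — not valid.
(C) the dual of axiom 4: valid iff R is transitive. Such an R need not be transitive — not valid.
(D) ⟨R⟩[R]ψ → [R]ψ (the dual of axiom 5) characterises the euclidean frames. Every such R is euclidean — valid.
(E) the dual of axiom T: valid iff R is reflexive. Such an R need not be reflexive — not valid.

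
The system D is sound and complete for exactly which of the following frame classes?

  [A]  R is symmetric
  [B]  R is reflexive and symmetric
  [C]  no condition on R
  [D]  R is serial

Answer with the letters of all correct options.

D

(A) this class determines KB, not D.
(B) this class determines B (= KTB), not D.
(C) this class determines K, not D.
(D) D is sound and complete for exactly this class.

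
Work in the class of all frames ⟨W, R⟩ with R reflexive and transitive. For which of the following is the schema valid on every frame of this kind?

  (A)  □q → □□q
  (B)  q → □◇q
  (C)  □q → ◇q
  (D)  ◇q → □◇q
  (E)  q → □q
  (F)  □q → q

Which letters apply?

A, C, F

Reflexive relations are serial.
(A) □q → □□q is axiom 4, which corresponds to transitivity. Every such R is transitive — valid.
(B) q → □◇q is axiom B, which corresponds to symmetry. Such an R need not be symmetric — not valid.
(C) axiom D: valid iff R is serial. Every such R is serial — valid.
(D) ◇q → □◇q (axiom 5) characterises the euclidean frames. Such an R need not be euclidean — not valid.
(E) q → □q is equivalent to ◇p→p; it holds exactly when R ⊆ identity. Such an R need not be a subset of the identity — not valid.
(F) □q → q (axiom T) characterises the reflexive frames. Every such R is reflexive — valid.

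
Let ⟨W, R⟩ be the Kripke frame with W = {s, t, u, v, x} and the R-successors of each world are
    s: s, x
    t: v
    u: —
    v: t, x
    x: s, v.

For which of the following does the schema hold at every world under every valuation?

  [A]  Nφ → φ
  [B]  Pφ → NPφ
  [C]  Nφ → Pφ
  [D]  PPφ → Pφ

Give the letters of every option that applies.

none

R is not reflexive: not t R t.
R is not transitive: s R x and x R v but not s R v.
R is not euclidean: v R t and v R x but not t R x.
R is not serial: u has no R-successor.
(A) axiom T: valid iff R is reflexive. R is not reflexive — not valid.
(B) Pφ → NPφ is axiom 5; it is valid on a frame exactly when R is euclidean. R is not euclidean, so not valid.
(C) Nφ → Pφ is axiom D, which corresponds to seriality. R is not serial — not valid.
(D) the dual of axiom 4: valid iff R is transitive. R is not transitive — not valid.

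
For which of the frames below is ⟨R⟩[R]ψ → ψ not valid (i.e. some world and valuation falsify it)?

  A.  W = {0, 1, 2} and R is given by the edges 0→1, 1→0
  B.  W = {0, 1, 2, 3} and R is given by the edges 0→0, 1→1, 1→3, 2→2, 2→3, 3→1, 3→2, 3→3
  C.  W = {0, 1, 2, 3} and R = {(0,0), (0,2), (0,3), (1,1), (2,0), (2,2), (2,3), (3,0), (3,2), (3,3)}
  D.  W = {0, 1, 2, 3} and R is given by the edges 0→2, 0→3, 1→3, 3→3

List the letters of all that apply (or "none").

The schema ⟨R⟩[R]ψ → ψ is the dual of axiom B; it is valid on a frame iff R is symmetric.
(A) R is symmetric (every R-edge is matched by its reverse), so the schema is valid here.
(B) R is symmetric (every R-edge is matched by its reverse), so the schema is valid here.
(C) R is symmetric (every R-edge is matched by its reverse), so the schema is valid here.
(D) R is not symmetric (0 R 2 but not 2 R 0), so the schema fails here.

D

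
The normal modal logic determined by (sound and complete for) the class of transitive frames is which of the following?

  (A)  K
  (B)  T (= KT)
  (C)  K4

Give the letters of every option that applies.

C

(A) K is determined by the class of arbitrary frames.
(B) T (= KT) is determined by the class of reflexive frames.
(C) K4 is determined by exactly this class.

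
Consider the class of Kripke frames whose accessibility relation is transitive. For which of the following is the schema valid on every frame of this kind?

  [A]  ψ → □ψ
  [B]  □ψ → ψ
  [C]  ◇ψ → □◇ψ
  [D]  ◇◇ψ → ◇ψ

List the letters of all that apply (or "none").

(A) ψ → □ψ is valid only on frames where every R-edge is a self-loop. Such an R need not be a subset of the identity — not valid.
(B) axiom T: valid iff R is reflexive. Such an R need not be reflexive — not valid.
(C) ◇ψ → □◇ψ is axiom 5, which corresponds to the euclidean property. Such an R need not be euclidean — not valid.
(D) ◇◇ψ → ◇ψ (the dual of axiom 4) characterises the transitive frames. Every such R is transitive — valid.

D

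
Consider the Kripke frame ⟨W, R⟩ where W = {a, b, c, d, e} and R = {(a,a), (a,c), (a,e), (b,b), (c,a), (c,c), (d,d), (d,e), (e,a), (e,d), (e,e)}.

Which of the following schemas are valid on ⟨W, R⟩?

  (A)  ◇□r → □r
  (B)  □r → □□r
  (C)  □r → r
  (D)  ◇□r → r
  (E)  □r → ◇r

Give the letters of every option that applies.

R is reflexive: each world relates to itself.
R is symmetric: every R-edge is matched by its reverse.
R is not transitive: a R e and e R d but not a R d.
R is not euclidean: a R c and a R e but not c R e.
R is serial: every world has an R-successor.
(A) the dual of axiom 5: valid iff R is euclidean. R is not euclidean — not valid.
(B) □r → □□r is axiom 4; it is valid on a frame exactly when R is transitive. R is not transitive, so not valid.
(C) □r → r (axiom T) characterises the reflexive frames. R is reflexive — valid.
(D) ◇□r → r (the dual of axiom B) characterises the symmetric frames. R is symmetric — valid.
(E) axiom D: valid iff R is serial. R is serial — valid.

C, D, E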